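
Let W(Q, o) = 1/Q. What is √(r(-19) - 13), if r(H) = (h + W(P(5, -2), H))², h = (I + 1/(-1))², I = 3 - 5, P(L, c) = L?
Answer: 3*√199/5 ≈ 8.4640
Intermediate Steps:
I = -2
W(Q, o) = 1/Q
h = 9 (h = (-2 + 1/(-1))² = (-2 - 1)² = (-3)² = 9)
r(H) = 2116/25 (r(H) = (9 + 1/5)² = (9 + ⅕)² = (46/5)² = 2116/25)
√(r(-19) - 13) = √(2116/25 - 13) = √(1791/25) = 3*√199/5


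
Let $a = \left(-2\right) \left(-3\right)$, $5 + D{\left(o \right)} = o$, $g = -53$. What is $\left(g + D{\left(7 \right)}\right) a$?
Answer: $-306$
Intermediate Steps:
$D{\left(o \right)} = -5 + o$
$a = 6$
$\left(g + D{\left(7 \right)}\right) a = \left(-53 + \left(-5 + 7\right)\right) 6 = \left(-53 + 2\right) 6 = \left(-51\right) 6 = -306$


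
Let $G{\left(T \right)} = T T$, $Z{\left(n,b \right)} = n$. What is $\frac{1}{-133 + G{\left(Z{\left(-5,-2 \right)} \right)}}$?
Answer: $- \frac{1}{108} \approx -0.0092593$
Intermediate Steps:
$G{\left(T \right)} = T^{2}$
$\frac{1}{-133 + G{\left(Z{\left(-5,-2 \right)} \right)}} = \frac{1}{-133 + \left(-5\right)^{2}} = \frac{1}{-133 + 25} = \frac{1}{-108} = - \frac{1}{108}$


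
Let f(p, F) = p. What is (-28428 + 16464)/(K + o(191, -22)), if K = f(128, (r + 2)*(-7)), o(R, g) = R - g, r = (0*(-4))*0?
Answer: -11964/341 ≈ -35.085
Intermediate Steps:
r = 0 (r = 0*0 = 0)
K = 128
(-28428 + 16464)/(K + o(191, -22)) = (-28428 + 16464)/(128 + (191 - 1*(-22))) = -11964/(128 + (191 + 22)) = -11964/(128 + 213) = -11964/341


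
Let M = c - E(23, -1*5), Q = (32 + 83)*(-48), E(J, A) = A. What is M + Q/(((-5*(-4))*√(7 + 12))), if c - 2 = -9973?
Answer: -9966 - 276*√19/19 ≈ -10029.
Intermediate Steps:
c = -9971 (c = 2 - 9973 = -9971)
Q = -5520 (Q = 115*(-48) = -5520)
M = -9966 (M = -9971 - (-1)*5 = -9971 - 1*(-5) = -9971 + 5 = -9966)
M + Q/(((-5*(-4))*√(7 + 12))) = -9966 - 5520*1/(20*√(7 + 12)) = -9966 - 5520*√19/380 = -9966 - 276*√19/19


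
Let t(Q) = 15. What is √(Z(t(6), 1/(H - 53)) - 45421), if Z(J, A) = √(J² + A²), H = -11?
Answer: √(-2906944 + √921601)/8 ≈ 213.09*I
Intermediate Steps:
Z(J, A) = √(A² + J²)
√(Z(t(6), 1/(H - 53)) - 45421) = √(√((1/(-11 - 53))² + 15²) - 45421) = √(√((1/(-64))² + 225) - 45421) = √(√((-1/64)² + 225) - 45421) = √(√(1/4096 + 225) - 45421) = √(√(921601/4096) - 45421) = √(√921601/64 - 45421) = √(-45421 + √921601/64)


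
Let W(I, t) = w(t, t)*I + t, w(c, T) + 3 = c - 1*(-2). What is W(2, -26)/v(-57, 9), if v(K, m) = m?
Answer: -80/9 ≈ -8.8889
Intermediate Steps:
w(c, T) = -1 + c (w(c, T) = -3 + (c - 1*(-2)) = -3 + (c + 2) = -3 + (2 + c) = -1 + c)
W(I, t) = t + I*(-1 + t) (W(I, t) = (-1 + t)*I + t = I*(-1 + t) + t = t + I*(-1 + t))
W(2, -26)/v(-57, 9) = (-26 + 2*(-1 - 26))/9 = (-26 + 2*(-27))*(⅑) = (-26 - 54)*(⅑) = -80*⅑ = -80/9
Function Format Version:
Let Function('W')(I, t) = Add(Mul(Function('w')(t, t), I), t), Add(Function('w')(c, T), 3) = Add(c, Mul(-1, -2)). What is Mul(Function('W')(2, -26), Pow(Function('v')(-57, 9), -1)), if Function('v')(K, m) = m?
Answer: Rational(-80, 9) ≈ -8.8889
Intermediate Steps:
Function('w')(c, T) = Add(-1, c) (Function('w')(c, T) = Add(-3, Add(c, Mul(-1, -2))) = Add(-3, Add(c, 2)) = Add(-3, Add(2, c)) = Add(-1, c))
Function('W')(I, t) = Add(t, Mul(I, Add(-1, t))) (Function('W')(I, t) = Add(Mul(Add(-1, t), I), t) = Add(Mul(I, Add(-1, t)), t) = Add(t, Mul(I, Add(-1, t))))
Mul(Function('W')(2, -26), Pow(Function('v')(-57, 9), -1)) = Mul(Add(-26, Mul(2, Add(-1, -26))), Pow(9, -1)) = Mul(Add(-26, Mul(2, -27)), Rational(1, 9)) = Mul(Add(-26, -54), Rational(1, 9)) = Mul(-80, Rational(1, 9)) = Rational(-80, 9)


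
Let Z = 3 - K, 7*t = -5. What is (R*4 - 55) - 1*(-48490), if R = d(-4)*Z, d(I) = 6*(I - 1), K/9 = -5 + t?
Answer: 293325/7 ≈ 41904.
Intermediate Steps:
t = -5/7 (t = (⅐)*(-5) = -5/7 ≈ -0.71429)
K = -360/7 (K = 9*(-5 - 5/7) = 9*(-40/7) = -360/7 ≈ -51.429)
d(I) = -6 + 6*I (d(I) = 6*(-1 + I) = -6 + 6*I)
Z = 381/7 (Z = 3 - 1*(-360/7) = 3 + 360/7 = 381/7 ≈ 54.429)
R = -11430/7 (R = (-6 + 6*(-4))*(381/7) = (-6 - 24)*(381/7) = -30*381/7 = -11430/7 ≈ -1632.9)
(R*4 - 55) - 1*(-48490) = (-11430/7*4 - 55) - 1*(-48490) = (-45720/7 - 55) + 48490 = -46105/7 + 48490 = 293325/7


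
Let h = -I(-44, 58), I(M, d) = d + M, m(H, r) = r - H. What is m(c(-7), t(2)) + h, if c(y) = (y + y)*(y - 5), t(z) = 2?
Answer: -180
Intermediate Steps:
c(y) = 2*y*(-5 + y) (c(y) = (2*y)*(-5 + y) = 2*y*(-5 + y))
I(M, d) = M + d
h = -14 (h = -(-44 + 58) = -1*14 = -14)
m(c(-7), t(2)) + h = (2 - 2*(-7)*(-5 - 7)) - 14 = (2 - 2*(-7)*(-12)) - 14 = (2 - 1*168) - 14 = (2 - 168) - 14 = -166 - 14 = -180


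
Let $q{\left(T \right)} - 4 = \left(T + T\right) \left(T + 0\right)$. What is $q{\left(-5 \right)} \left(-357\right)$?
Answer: $-19278$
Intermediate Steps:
$q{\left(T \right)} = 4 + 2 T^{2}$ ($q{\left(T \right)} = 4 + \left(T + T\right) \left(T + 0\right) = 4 + 2 T T = 4 + 2 T^{2}$)
$q{\left(-5 \right)} \left(-357\right) = \left(4 + 2 \left(-5\right)^{2}\right) \left(-357\right) = \left(4 + 2 \cdot 25\right) \left(-357\right) = \left(4 + 50\right) \left(-357\right) = 54 \left(-357\right) = -19278$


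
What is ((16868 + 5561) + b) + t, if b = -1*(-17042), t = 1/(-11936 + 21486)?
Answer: 376948051/9550 ≈ 39471.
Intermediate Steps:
t = 1/9550 ≈ 0.00010471
b = 17042
((16868 + 5561) + b) + t = ((16868 + 5561) + 17042) + 1/9550 = (22429 + 17042) + 1/9550 = 39471 + 1/9550 = 376948051/9550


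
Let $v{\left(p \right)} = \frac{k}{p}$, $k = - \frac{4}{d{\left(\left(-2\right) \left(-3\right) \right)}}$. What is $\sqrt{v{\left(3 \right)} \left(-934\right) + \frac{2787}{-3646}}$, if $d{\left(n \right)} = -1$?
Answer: $\frac{i \sqrt{149082938346}}{10938} \approx 35.3 i$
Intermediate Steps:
$k = 4$ ($k = - \frac{4}{-1} = \left(-4\right) \left(-1\right) = 4$)
$v{\left(p \right)} = \frac{4}{p}$
$\sqrt{v{\left(3 \right)} \left(-934\right) + \frac{2787}{-3646}} = \sqrt{\frac{4}{3} \left(-934\right) + \frac{2787}{-3646}} = \sqrt{4 \cdot \frac{1}{3} \left(-934\right) + 2787 \left(- \frac{1}{3646}\right)} = \sqrt{\frac{4}{3} \left(-934\right) - \frac{2787}{3646}} = \sqrt{- \frac{3736}{3} - \frac{2787}{3646}} = \sqrt{- \frac{13629817}{10938}} = \frac{i \sqrt{149082938346}}{10938}$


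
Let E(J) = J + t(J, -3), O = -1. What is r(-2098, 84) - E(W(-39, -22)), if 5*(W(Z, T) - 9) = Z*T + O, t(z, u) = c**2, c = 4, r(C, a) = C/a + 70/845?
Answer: -7853701/35490 ≈ -221.29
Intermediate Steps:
r(C, a) = 14/169 + C/a (r(C, a) = C/a + 70*(1/845) = C/a + 14/169 = 14/169 + C/a)
t(z, u) = 16 (t(z, u) = 4**2 = 16)
W(Z, T) = 44/5 + T*Z/5 (W(Z, T) = 9 + (Z*T - 1)/5 = 9 + (T*Z - 1)/5 = 9 + (-1 + T*Z)/5 = 9 + (-1/5 + T*Z/5) = 44/5 + T*Z/5)
E(J) = 16 + J (E(J) = J + 16 = 16 + J)
r(-2098, 84) - E(W(-39, -22)) = (14/169 - 2098/84) - (16 + (44/5 + (1/5)*(-22)*(-39))) = (14/169 - 2098*1/84) - (16 + (44/5 + 858/5)) = (14/169 - 1049/42) - (16 + 902/5) = -176693/7098 - 1*982/5 = -176693/7098 - 982/5 = -7853701/35490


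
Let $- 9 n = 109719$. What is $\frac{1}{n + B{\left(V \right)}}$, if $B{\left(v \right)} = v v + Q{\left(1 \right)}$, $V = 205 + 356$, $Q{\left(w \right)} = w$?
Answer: $\frac{1}{302531} \approx 3.3054 \cdot 10^{-6}$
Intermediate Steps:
$n = -12191$ ($n = \left(- \frac{1}{9}\right) 109719 = -12191$)
$V = 561$
$B{\left(v \right)} = 1 + v^{2}$ ($B{\left(v \right)} = v v + 1 = v^{2} + 1 = 1 + v^{2}$)
$\frac{1}{n + B{\left(V \right)}} = \frac{1}{-12191 + \left(1 + 561^{2}\right)} = \frac{1}{-12191 + \left(1 + 314721\right)} = \frac{1}{-12191 + 314722} = \frac{1}{302531}$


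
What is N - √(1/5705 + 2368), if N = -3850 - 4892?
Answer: -8742 - 3*√8563484545/5705 ≈ -8790.7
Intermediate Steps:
N = -8742
N - √(1/5705 + 2368) = -8742 - √(1/5705 + 2368) = -8742 - √(13509441/5705) = -8742 - 3*√8563484545/5705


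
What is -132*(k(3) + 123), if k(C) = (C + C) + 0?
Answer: -17028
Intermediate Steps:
k(C) = 2*C (k(C) = 2*C + 0 = 2*C)
-132*(k(3) + 123) = -132*(2*3 + 123) = -132*(6 + 123) = -132*129 = -17028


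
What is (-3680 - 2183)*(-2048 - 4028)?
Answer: 35623588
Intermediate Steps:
(-3680 - 2183)*(-2048 - 4028) = -5863*(-6076) = 35623588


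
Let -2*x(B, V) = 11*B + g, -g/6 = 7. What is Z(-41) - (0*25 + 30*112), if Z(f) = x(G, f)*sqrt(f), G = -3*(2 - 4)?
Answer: -3360 - 12*I*sqrt(41) ≈ -3360.0 - 76.838*I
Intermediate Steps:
g = -42 (g = -6*7 = -42)
G = 6 (G = -3*(-2) = 6)
x(B, V) = 21 - 11*B/2 (x(B, V) = -(11*B - 42)/2 = -(-42 + 11*B)/2 = 21 - 11*B/2)
Z(f) = -12*sqrt(f) (Z(f) = (21 - 11/2*6)*sqrt(f) = (21 - 33)*sqrt(f) = -12*sqrt(f))
Z(-41) - (0*25 + 30*112) = -12*I*sqrt(41) - (0*25 + 30*112) = -12*I*sqrt(41) - (0 + 3360) = -12*I*sqrt(41) - 1*3360 = -12*I*sqrt(41) - 3360 = -3360 - 12*I*sqrt(41)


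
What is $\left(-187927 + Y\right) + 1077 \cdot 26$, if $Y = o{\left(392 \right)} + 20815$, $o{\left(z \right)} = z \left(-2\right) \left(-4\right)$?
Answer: $-135974$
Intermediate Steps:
$o{\left(z \right)} = 8 z$ ($o{\left(z \right)} = - 2 z \left(-4\right) = 8 z$)
$Y = 23951$ ($Y = 8 \cdot 392 + 20815 = 3136 + 20815 = 23951$)
$\left(-187927 + Y\right) + 1077 \cdot 26 = \left(-187927 + 23951\right) + 1077 \cdot 26 = -163976 + 28002 = -135974$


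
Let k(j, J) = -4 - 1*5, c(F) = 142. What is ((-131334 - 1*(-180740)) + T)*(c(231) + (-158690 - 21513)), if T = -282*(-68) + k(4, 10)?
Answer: -12347322953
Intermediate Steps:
k(j, J) = -9 (k(j, J) = -4 - 5 = -9)
T = 19167 (T = -282*(-68) - 9 = 19176 - 9 = 19167)
((-131334 - 1*(-180740)) + T)*(c(231) + (-158690 - 21513)) = ((-131334 - 1*(-180740)) + 19167)*(142 + (-158690 - 21513)) = ((-131334 + 180740) + 19167)*(142 - 180203) = (49406 + 19167)*(-180061) = 68573*(-180061) = -12347322953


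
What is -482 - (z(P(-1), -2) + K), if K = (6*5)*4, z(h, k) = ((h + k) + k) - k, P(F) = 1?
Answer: -601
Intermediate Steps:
z(h, k) = h + k (z(h, k) = (h + 2*k) - k = h + k)
K = 120 (K = 30*4 = 120)
-482 - (z(P(-1), -2) + K) = -482 - ((1 - 2) + 120) = -482 - (-1 + 120) = -482 - 1*119 = -482 - 119 = -601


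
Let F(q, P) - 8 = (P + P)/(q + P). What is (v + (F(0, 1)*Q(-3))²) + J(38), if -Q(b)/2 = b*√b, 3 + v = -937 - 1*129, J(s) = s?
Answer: -11831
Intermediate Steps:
v = -1069 (v = -3 + (-937 - 1*129) = -3 + (-937 - 129) = -3 - 1066 = -1069)
F(q, P) = 8 + 2*P/(P + q) (F(q, P) = 8 + (P + P)/(q + P) = 8 + (2*P)/(P + q) = 8 + 2*P/(P + q))
Q(b) = -2*b^(3/2) (Q(b) = -2*b*√b = -2*b^(3/2))
(v + (F(0, 1)*Q(-3))²) + J(38) = (-1069 + ((2*(4*0 + 5*1)/(1 + 0))*(-(-6)*I*√3))²) + 38 = (-1069 + ((2*(0 + 5)/1)*(-(-6)*I*√3))²) + 38 = (-1069 + ((2*1*5)*(6*I*√3))²) + 38 = (-1069 + (10*(6*I*√3))²) + 38 = (-1069 + (60*I*√3)²) + 38 = (-1069 - 10800) + 38 = -11869 + 38 = -11831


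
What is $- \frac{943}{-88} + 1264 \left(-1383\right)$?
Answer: $- \frac{153832913}{88} \approx -1.7481 \cdot 10^{6}$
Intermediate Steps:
$- \frac{943}{-88} + 1264 \left(-1383\right) = \left(-943\right) \left(- \frac{1}{88}\right) - 1748112 = \frac{943}{88} - 1748112 = - \frac{153832913}{88}$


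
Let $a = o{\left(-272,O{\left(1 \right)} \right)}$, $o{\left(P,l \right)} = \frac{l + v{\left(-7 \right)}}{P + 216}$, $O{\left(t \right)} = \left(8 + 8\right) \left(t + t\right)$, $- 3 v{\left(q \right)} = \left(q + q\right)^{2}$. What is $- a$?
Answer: $- \frac{25}{42} \approx -0.59524$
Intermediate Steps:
$v{\left(q \right)} = - \frac{4 q^{2}}{3}$ ($v{\left(q \right)} = - \frac{\left(q + q\right)^{2}}{3} = - \frac{\left(2 q\right)^{2}}{3} = - \frac{4 q^{2}}{3}$)
$O{\left(t \right)} = 32 t$ ($O{\left(t \right)} = 16 \cdot 2 t = 32 t$)
$o{\left(P,l \right)} = \frac{- \frac{196}{3} + l}{216 + P}$ ($o{\left(P,l \right)} = \frac{l - \frac{4 \left(-7\right)^{2}}{3}}{P + 216} = \frac{l - \frac{196}{3}}{216 + P} = \frac{- \frac{196}{3} + l}{216 + P}$)
$a = \frac{25}{42}$ ($a = \frac{- \frac{196}{3} + 32 \cdot 1}{216 - 272} = \frac{- \frac{196}{3} + 32}{-56} = \left(- \frac{1}{56}\right) \left(- \frac{100}{3}\right) = \frac{25}{42} \approx 0.59524$)
$- a = \left(-1\right) \frac{25}{42} = - \frac{25}{42}$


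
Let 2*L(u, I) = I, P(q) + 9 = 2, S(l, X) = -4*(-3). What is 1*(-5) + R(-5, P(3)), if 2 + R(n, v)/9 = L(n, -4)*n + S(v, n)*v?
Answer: -689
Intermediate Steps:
S(l, X) = 12
P(q) = -7 (P(q) = -9 + 2 = -7)
L(u, I) = I/2
R(n, v) = -18 - 18*n + 108*v (R(n, v) = -18 + 9*(((½)*(-4))*n + 12*v) = -18 + 9*(-2*n + 12*v) = -18 + (-18*n + 108*v) = -18 - 18*n + 108*v)
1*(-5) + R(-5, P(3)) = 1*(-5) + (-18 - 18*(-5) + 108*(-7)) = -5 + (-18 + 90 - 756) = -5 - 684 = -689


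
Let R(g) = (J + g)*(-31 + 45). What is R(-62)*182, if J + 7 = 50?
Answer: -48412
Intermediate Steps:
J = 43 (J = -7 + 50 = 43)
R(g) = 602 + 14*g (R(g) = (43 + g)*(-31 + 45) = (43 + g)*14 = 602 + 14*g)
R(-62)*182 = (602 + 14*(-62))*182 = (602 - 868)*182 = -266*182 = -48412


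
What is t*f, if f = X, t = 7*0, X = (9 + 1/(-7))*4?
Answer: 0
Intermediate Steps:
X = 248/7 (X = (9 - 1/7)*4 = (62/7)*4 = 248/7 ≈ 35.429)
t = 0
f = 248/7 ≈ 35.429
t*f = 0*(248/7) = 0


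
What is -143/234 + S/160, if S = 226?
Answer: 577/720 ≈ 0.80139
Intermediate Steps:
-143/234 + S/160 = -143/234 + 226/160 = -143*1/234 + 226*(1/160) = -11/18 + 113/80 = 577/720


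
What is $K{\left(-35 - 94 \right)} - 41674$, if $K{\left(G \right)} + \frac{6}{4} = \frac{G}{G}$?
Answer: $- \frac{83349}{2} \approx -41675.0$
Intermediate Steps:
$K{\left(G \right)} = - \frac{1}{2}$ ($K{\left(G \right)} = - \frac{3}{2} + \frac{G}{G} = - \frac{3}{2} + 1 = - \frac{1}{2}$)
$K{\left(-35 - 94 \right)} - 41674 = - \frac{1}{2} - 41674 = - \frac{83349}{2}$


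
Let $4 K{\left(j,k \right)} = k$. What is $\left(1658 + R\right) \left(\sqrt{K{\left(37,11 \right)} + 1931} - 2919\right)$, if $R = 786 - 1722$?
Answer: $-2107518 + 361 \sqrt{7735} \approx -2.0758 \cdot 10^{6}$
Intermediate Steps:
$K{\left(j,k \right)} = \frac{k}{4}$
$R = -936$
$\left(1658 + R\right) \left(\sqrt{K{\left(37,11 \right)} + 1931} - 2919\right) = \left(1658 - 936\right) \left(\sqrt{\frac{1}{4} \cdot 11 + 1931} - 2919\right) = 722 \left(\sqrt{\frac{11}{4} + 1931} - 2919\right) = 722 \left(\sqrt{\frac{7735}{4}} - 2919\right) = 722 \left(\frac{\sqrt{7735}}{2} - 2919\right) = 722 \left(-2919 + \frac{\sqrt{7735}}{2}\right) = -2107518 + 361 \sqrt{7735}$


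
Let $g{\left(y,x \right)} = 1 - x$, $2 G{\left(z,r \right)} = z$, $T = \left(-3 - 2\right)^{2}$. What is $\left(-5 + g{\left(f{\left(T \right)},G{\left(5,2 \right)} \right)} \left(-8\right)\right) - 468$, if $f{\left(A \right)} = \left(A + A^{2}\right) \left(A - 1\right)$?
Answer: $-461$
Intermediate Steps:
$T = 25$ ($T = \left(-5\right)^{2} = 25$)
$G{\left(z,r \right)} = \frac{z}{2}$
$f{\left(A \right)} = \left(-1 + A\right) \left(A + A^{2}\right)$ ($f{\left(A \right)} = \left(A + A^{2}\right) \left(-1 + A\right) = \left(-1 + A\right) \left(A + A^{2}\right)$)
$\left(-5 + g{\left(f{\left(T \right)},G{\left(5,2 \right)} \right)} \left(-8\right)\right) - 468 = \left(-5 + \left(1 - \frac{1}{2} \cdot 5\right) \left(-8\right)\right) - 468 = \left(-5 + \left(1 - \frac{5}{2}\right) \left(-8\right)\right) - 468 = \left(-5 - -12\right) - 468 = \left(-5 + 12\right) - 468 = 7 - 468 = -461$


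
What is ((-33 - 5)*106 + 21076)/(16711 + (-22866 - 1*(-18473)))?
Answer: 8524/6159 ≈ 1.3840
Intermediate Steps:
((-33 - 5)*106 + 21076)/(16711 + (-22866 - 1*(-18473))) = (-38*106 + 21076)/(16711 + (-22866 + 18473)) = (-4028 + 21076)/(16711 - 4393) = 17048/12318 = 17048*(1/12318) = 8524/6159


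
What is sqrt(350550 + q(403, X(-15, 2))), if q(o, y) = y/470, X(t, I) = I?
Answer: sqrt(19359123985)/235 ≈ 592.07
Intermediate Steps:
q(o, y) = y/470 (q(o, y) = y*(1/470) = y/470)
sqrt(350550 + q(403, X(-15, 2))) = sqrt(350550 + (1/470)*2) = sqrt(350550 + 1/235) = sqrt(82379251/235) = sqrt(19359123985)/235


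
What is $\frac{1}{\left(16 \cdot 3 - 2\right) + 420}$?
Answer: $\frac{1}{466} \approx 0.0021459$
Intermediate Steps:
$\frac{1}{\left(16 \cdot 3 - 2\right) + 420} = \frac{1}{\left(48 - 2\right) + 420} = \frac{1}{46 + 420} = \frac{1}{466}$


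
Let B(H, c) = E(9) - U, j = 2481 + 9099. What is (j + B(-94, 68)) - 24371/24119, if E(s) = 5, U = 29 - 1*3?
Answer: 278767150/24119 ≈ 11558.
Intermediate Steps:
U = 26 (U = 29 - 3 = 26)
j = 11580
B(H, c) = -21 (B(H, c) = 5 - 1*26 = 5 - 26 = -21)
(j + B(-94, 68)) - 24371/24119 = (11580 - 21) - 24371/24119 = 11559 - 24371/24119 = 278767150/24119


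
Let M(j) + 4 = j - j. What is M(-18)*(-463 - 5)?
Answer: 1872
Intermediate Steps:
M(j) = -4 (M(j) = -4 + (j - j) = -4 + 0 = -4)
M(-18)*(-463 - 5) = -4*(-463 - 5) = -4*(-468) = 1872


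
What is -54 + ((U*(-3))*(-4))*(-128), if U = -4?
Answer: 6090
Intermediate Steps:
-54 + ((U*(-3))*(-4))*(-128) = -54 + (-4*(-3)*(-4))*(-128) = -54 + (12*(-4))*(-128) = -54 - 48*(-128) = -54 + 6144 = 6090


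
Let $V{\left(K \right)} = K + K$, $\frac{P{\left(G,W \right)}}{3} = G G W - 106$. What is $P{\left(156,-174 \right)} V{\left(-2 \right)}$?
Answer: $50814840$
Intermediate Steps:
$P{\left(G,W \right)} = -318 + 3 W G^{2}$ ($P{\left(G,W \right)} = 3 \left(G G W - 106\right) = 3 \left(G^{2} W - 106\right) = 3 \left(W G^{2} - 106\right) = 3 \left(-106 + W G^{2}\right) = -318 + 3 W G^{2}$)
$V{\left(K \right)} = 2 K$
$P{\left(156,-174 \right)} V{\left(-2 \right)} = \left(-318 + 3 \left(-174\right) 156^{2}\right) 2 \left(-2\right) = \left(-318 + 3 \left(-174\right) 24336\right) \left(-4\right) = \left(-318 - 12703392\right) \left(-4\right) = \left(-12703710\right) \left(-4\right) = 50814840$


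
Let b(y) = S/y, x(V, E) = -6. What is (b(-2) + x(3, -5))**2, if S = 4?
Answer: 64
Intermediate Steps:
b(y) = 4/y
(b(-2) + x(3, -5))**2 = (4/(-2) - 6)**2 = (4*(-1/2) - 6)**2 = (-2 - 6)**2 = (-8)**2 = 64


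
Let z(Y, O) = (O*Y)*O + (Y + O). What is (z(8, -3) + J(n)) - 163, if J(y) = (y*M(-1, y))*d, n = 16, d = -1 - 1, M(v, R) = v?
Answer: -54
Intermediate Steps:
d = -2
z(Y, O) = O + Y + Y*O² (z(Y, O) = Y*O² + (O + Y) = O + Y + Y*O²)
J(y) = 2*y (J(y) = (y*(-1))*(-2) = -y*(-2) = 2*y)
(z(8, -3) + J(n)) - 163 = ((-3 + 8 + 8*(-3)²) + 2*16) - 163 = ((-3 + 8 + 8*9) + 32) - 163 = ((-3 + 8 + 72) + 32) - 163 = (77 + 32) - 163 = 109 - 163 = -54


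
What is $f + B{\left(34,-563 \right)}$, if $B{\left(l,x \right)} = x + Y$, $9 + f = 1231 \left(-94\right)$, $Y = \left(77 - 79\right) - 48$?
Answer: $-116336$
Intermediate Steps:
$Y = -50$ ($Y = -2 - 48 = -50$)
$f = -115723$ ($f = -9 + 1231 \left(-94\right) = -9 - 115714 = -115723$)
$B{\left(l,x \right)} = -50 + x$ ($B{\left(l,x \right)} = x - 50 = -50 + x$)
$f + B{\left(34,-563 \right)} = -115723 - 613 = -116336$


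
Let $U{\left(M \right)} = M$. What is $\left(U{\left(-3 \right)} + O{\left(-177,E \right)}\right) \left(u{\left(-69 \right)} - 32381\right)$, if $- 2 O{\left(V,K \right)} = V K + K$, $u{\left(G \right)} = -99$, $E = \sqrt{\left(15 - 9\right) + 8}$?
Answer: $97440 - 2858240 \sqrt{14} \approx -1.0597 \cdot 10^{7}$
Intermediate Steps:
$E = \sqrt{14}$ ($E = \sqrt{6 + 8} = \sqrt{14} \approx 3.7417$)
$O{\left(V,K \right)} = - \frac{K}{2} - \frac{K V}{2}$ ($O{\left(V,K \right)} = - \frac{V K + K}{2} = - \frac{K V + K}{2} = - \frac{K + K V}{2} = - \frac{K}{2} - \frac{K V}{2}$)
$\left(U{\left(-3 \right)} + O{\left(-177,E \right)}\right) \left(u{\left(-69 \right)} - 32381\right) = \left(-3 - \frac{\sqrt{14} \left(1 - 177\right)}{2}\right) \left(-99 - 32381\right) = \left(-3 - \frac{1}{2} \sqrt{14} \left(-176\right)\right) \left(-32480\right) = \left(-3 + 88 \sqrt{14}\right) \left(-32480\right) = 97440 - 2858240 \sqrt{14}$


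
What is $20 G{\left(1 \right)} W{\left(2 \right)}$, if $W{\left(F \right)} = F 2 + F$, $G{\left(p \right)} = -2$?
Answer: $-240$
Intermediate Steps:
$W{\left(F \right)} = 3 F$ ($W{\left(F \right)} = 2 F + F = 3 F$)
$20 G{\left(1 \right)} W{\left(2 \right)} = 20 \left(-2\right) 3 \cdot 2 = \left(-40\right) 6 = -240$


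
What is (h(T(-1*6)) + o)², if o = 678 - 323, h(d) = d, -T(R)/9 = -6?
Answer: 167281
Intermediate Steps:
T(R) = 54 (T(R) = -9*(-6) = 54)
o = 355
(h(T(-1*6)) + o)² = (54 + 355)² = 409² = 167281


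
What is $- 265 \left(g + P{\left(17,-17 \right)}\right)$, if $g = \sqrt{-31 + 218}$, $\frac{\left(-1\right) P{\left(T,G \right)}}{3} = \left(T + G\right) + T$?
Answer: $13515 - 265 \sqrt{187} \approx 9891.2$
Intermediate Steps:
$P{\left(T,G \right)} = - 6 T - 3 G$ ($P{\left(T,G \right)} = - 3 \left(\left(T + G\right) + T\right) = - 3 \left(\left(G + T\right) + T\right) = - 3 \left(G + 2 T\right) = - 6 T - 3 G$)
$g = \sqrt{187} \approx 13.675$
$- 265 \left(g + P{\left(17,-17 \right)}\right) = - 265 \left(\sqrt{187} - 51\right) = - 265 \left(-51 + \sqrt{187}\right) = 13515 - 265 \sqrt{187}$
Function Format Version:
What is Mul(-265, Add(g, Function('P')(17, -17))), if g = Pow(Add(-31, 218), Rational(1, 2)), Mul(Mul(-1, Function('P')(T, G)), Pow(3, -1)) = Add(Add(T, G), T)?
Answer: Add(13515, Mul(-265, Pow(187, Rational(1, 2)))) ≈ 9891.2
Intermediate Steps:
Function('P')(T, G) = Add(Mul(-6, T), Mul(-3, G)) (Function('P')(T, G) = Mul(-3, Add(Add(T, G), T)) = Mul(-3, Add(Add(G, T), T)) = Mul(-3, Add(G, Mul(2, T))) = Add(Mul(-6, T), Mul(-3, G)))
g = Pow(187, Rational(1, 2)) ≈ 13.675
Mul(-265, Add(g, Function('P')(17, -17))) = Mul(-265, Add(Pow(187, Rational(1, 2)), Add(Mul(-6, 17), Mul(-3, -17)))) = Mul(-265, Add(Pow(187, Rational(1, 2)), Add(-102, 51))) = Mul(-265, Add(Pow(187, Rational(1, 2)), -51)) = Mul(-265, Add(-51, Pow(187, Rational(1, 2)))) = Add(13515, Mul(-265, Pow(187, Rational(1, 2))))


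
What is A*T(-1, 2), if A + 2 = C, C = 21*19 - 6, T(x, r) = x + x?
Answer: -782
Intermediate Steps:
T(x, r) = 2*x
C = 393 (C = 399 - 6 = 393)
A = 391 (A = -2 + 393 = 391)
A*T(-1, 2) = 391*(2*(-1)) = 391*(-2) = -782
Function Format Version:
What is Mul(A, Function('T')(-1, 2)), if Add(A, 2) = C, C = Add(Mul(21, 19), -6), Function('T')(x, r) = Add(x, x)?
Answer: -782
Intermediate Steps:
Function('T')(x, r) = Mul(2, x)
C = 393 (C = Add(399, -6) = 393)
A = 391 (A = Add(-2, 393) = 391)
Mul(A, Function('T')(-1, 2)) = Mul(391, Mul(2, -1)) = Mul(391, -2) = -782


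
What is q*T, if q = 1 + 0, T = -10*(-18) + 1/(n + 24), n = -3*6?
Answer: 1081/6 ≈ 180.17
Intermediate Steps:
n = -18
T = 1081/6 (T = -10*(-18) + 1/(-18 + 24) = 180 + 1/6 = 1081/6 ≈ 180.17)
q = 1
q*T = 1*(1081/6) = 1081/6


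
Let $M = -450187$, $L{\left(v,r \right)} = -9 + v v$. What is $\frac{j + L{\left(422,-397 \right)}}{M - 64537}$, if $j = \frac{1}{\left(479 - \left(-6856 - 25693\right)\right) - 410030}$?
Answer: $- \frac{67134631149}{194051977448} \approx -0.34596$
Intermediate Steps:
$L{\left(v,r \right)} = -9 + v^{2}$
$j = - \frac{1}{377002}$ ($j = \frac{1}{\left(479 - -32549\right) - 410030} = \frac{1}{\left(479 + 32549\right) - 410030} = \frac{1}{33028 - 410030} = \frac{1}{-377002} = - \frac{1}{377002} \approx -2.6525 \cdot 10^{-6}$)
$\frac{j + L{\left(422,-397 \right)}}{M - 64537} = \frac{- \frac{1}{377002} - \left(9 - 422^{2}\right)}{-450187 - 64537} = \frac{- \frac{1}{377002} + \left(-9 + 178084\right)}{-514724} = \left(- \frac{1}{377002} + 178075\right) \left(- \frac{1}{514724}\right) = \frac{67134631149}{377002} \left(- \frac{1}{514724}\right) = - \frac{67134631149}{194051977448}$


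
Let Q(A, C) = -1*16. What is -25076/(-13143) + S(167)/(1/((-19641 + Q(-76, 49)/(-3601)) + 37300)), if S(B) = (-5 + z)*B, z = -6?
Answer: -118099925474473/3640611 ≈ -3.2440e+7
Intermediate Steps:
Q(A, C) = -16
S(B) = -11*B (S(B) = (-5 - 6)*B = -11*B)
-25076/(-13143) + S(167)/(1/((-19641 + Q(-76, 49)/(-3601)) + 37300)) = -25076/(-13143) + (-11*167)/(1/((-19641 - 16/(-3601)) + 37300)) = -25076*(-1/13143) - (32439583 + 29392/3601) = 25076/13143 - 1837/(1/((-19641 + 16/3601) + 37300)) = 25076/13143 - 1837/(1/(-70727225/3601 + 37300)) = 25076/13143 - 1837/(1/(63590075/3601)) = 25076/13143 - 1837/3601/63590075 = 25076/13143 - 1837*63590075/3601 = 25076/13143 - 116814967775/3601 = -118099925474473/3640611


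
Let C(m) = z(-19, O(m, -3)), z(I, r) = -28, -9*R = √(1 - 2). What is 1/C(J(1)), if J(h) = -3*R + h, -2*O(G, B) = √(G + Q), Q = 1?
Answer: -1/28 ≈ -0.035714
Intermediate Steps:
O(G, B) = -√(1 + G)/2 (O(G, B) = -√(G + 1)/2 = -√(1 + G)/2)
R = -I/9 (R = -√(1 - 2)/9 = -I/9 ≈ -0.11111*I)
J(h) = h + I/3 (J(h) = -(-1)*I/3 + h = I/3 + h = h + I/3)
C(m) = -28
1/C(J(1)) = 1/(-28) = -1/28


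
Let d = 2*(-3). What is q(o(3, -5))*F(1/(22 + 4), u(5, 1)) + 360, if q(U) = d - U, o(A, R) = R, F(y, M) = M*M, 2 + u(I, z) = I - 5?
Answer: 356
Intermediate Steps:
d = -6
u(I, z) = -7 + I (u(I, z) = -2 + (I - 5) = -2 + (-5 + I) = -7 + I)
F(y, M) = M²
q(U) = -6 - U
q(o(3, -5))*F(1/(22 + 4), u(5, 1)) + 360 = (-6 - 1*(-5))*(-7 + 5)² + 360 = (-6 + 5)*(-2)² + 360 = -1*4 + 360 = -4 + 360 = 356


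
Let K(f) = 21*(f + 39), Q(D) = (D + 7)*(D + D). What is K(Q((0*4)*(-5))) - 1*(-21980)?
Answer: 22799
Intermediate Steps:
Q(D) = 2*D*(7 + D) (Q(D) = (7 + D)*(2*D) = 2*D*(7 + D))
K(f) = 819 + 21*f (K(f) = 21*(39 + f) = 819 + 21*f)
K(Q((0*4)*(-5))) - 1*(-21980) = (819 + 21*(2*((0*4)*(-5))*(7 + (0*4)*(-5)))) - 1*(-21980) = (819 + 21*(2*(0*(-5))*(7 + 0*(-5)))) + 21980 = (819 + 21*(2*0*(7 + 0))) + 21980 = (819 + 21*(2*0*7)) + 21980 = (819 + 21*0) + 21980 = (819 + 0) + 21980 = 819 + 21980 = 22799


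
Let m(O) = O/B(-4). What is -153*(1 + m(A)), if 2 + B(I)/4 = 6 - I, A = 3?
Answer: -5355/32 ≈ -167.34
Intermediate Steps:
B(I) = 16 - 4*I (B(I) = -8 + 4*(6 - I) = -8 + (24 - 4*I) = 16 - 4*I)
m(O) = O/32 (m(O) = O/(16 - 4*(-4)) = O/(16 + 16) = O/32)
-153*(1 + m(A)) = -153*(1 + (1/32)*3) = -153*(1 + 3/32) = -153*35/32 = -5355/32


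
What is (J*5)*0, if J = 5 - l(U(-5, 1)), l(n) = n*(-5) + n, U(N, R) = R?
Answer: 0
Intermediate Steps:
l(n) = -4*n (l(n) = -5*n + n = -4*n)
J = 9 (J = 5 - (-4) = 5 - 1*(-4) = 5 + 4 = 9)
(J*5)*0 = (9*5)*0 = 45*0 = 0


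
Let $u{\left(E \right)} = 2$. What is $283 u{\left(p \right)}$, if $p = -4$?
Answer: $566$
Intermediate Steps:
$283 u{\left(p \right)} = 283 \cdot 2 = 566$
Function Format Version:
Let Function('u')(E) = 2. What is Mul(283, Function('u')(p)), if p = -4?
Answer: 566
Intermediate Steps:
Mul(283, Function('u')(p)) = Mul(283, 2) = 566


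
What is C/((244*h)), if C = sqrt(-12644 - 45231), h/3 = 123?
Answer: 5*I*sqrt(2315)/90036 ≈ 0.002672*I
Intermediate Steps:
h = 369 (h = 3*123 = 369)
C = 5*I*sqrt(2315) (C = sqrt(-57875) = 5*I*sqrt(2315) ≈ 240.57*I)
C/((244*h)) = (5*I*sqrt(2315))/((244*369)) = (5*I*sqrt(2315))/90036 = (5*I*sqrt(2315))*(1/90036) = 5*I*sqrt(2315)/90036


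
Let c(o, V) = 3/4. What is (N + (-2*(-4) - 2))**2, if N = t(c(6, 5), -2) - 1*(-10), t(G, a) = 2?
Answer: 324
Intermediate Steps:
c(o, V) = 3/4 (c(o, V) = 3*(1/4) = 3/4)
N = 12 (N = 2 - 1*(-10) = 2 + 10 = 12)
(N + (-2*(-4) - 2))**2 = (12 + (-2*(-4) - 2))**2 = (12 + (8 - 2))**2 = (12 + 6)**2 = 18**2 = 324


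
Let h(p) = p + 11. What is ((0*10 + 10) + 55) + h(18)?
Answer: 94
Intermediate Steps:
h(p) = 11 + p
((0*10 + 10) + 55) + h(18) = ((0*10 + 10) + 55) + (11 + 18) = ((0 + 10) + 55) + 29 = (10 + 55) + 29 = 65 + 29 = 94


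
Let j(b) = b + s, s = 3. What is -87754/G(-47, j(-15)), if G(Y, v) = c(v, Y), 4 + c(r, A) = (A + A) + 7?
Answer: 87754/91 ≈ 964.33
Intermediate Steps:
c(r, A) = 3 + 2*A (c(r, A) = -4 + ((A + A) + 7) = -4 + (2*A + 7) = -4 + (7 + 2*A) = 3 + 2*A)
j(b) = 3 + b (j(b) = b + 3 = 3 + b)
G(Y, v) = 3 + 2*Y
-87754/G(-47, j(-15)) = -87754/(3 + 2*(-47)) = -87754/(3 - 94) = -87754/(-91) = -87754*(-1/91) = 87754/91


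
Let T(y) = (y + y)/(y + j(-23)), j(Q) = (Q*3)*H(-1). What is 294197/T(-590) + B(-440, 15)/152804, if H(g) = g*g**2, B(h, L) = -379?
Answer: 1463830174558/11269295 ≈ 1.2990e+5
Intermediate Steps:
H(g) = g**3
j(Q) = -3*Q (j(Q) = (Q*3)*(-1)**3 = (3*Q)*(-1) = -3*Q)
T(y) = 2*y/(69 + y) (T(y) = (y + y)/(y - 3*(-23)) = (2*y)/(y + 69) = (2*y)/(69 + y) = 2*y/(69 + y))
294197/T(-590) + B(-440, 15)/152804 = 294197/((2*(-590)/(69 - 590))) - 379/152804 = 294197/((2*(-590)/(-521))) - 379*1/152804 = 294197/((2*(-590)*(-1/521))) - 379/152804 = 294197/(1180/521) - 379/152804 = 294197*(521/1180) - 379/152804 = 153276637/1180 - 379/152804 = 1463830174558/11269295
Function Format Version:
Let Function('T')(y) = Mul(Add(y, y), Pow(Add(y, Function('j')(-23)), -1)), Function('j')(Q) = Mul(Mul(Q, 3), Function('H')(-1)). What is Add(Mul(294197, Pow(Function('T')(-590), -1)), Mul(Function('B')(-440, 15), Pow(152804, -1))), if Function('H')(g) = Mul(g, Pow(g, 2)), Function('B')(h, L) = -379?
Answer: Rational(1463830174558, 11269295) ≈ 1.2990e+5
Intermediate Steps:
Function('H')(g) = Pow(g, 3)
Function('j')(Q) = Mul(-3, Q) (Function('j')(Q) = Mul(Mul(Q, 3), Pow(-1, 3)) = Mul(Mul(3, Q), -1) = Mul(-3, Q))
Function('T')(y) = Mul(2, y, Pow(Add(69, y), -1)) (Function('T')(y) = Mul(Add(y, y), Pow(Add(y, Mul(-3, -23)), -1)) = Mul(Mul(2, y), Pow(Add(y, 69), -1)) = Mul(Mul(2, y), Pow(Add(69, y), -1)) = Mul(2, y, Pow(Add(69, y), -1)))
Add(Mul(294197, Pow(Function('T')(-590), -1)), Mul(Function('B')(-440, 15), Pow(152804, -1))) = Add(Mul(294197, Pow(Mul(2, -590, Pow(Add(69, -590), -1)), -1)), Mul(-379, Pow(152804, -1))) = Add(Mul(294197, Pow(Mul(2, -590, Pow(-521, -1)), -1)), Mul(-379, Rational(1, 152804))) = Add(Mul(294197, Pow(Mul(2, -590, Rational(-1, 521)), -1)), Rational(-379, 152804)) = Add(Mul(294197, Pow(Rational(1180, 521), -1)), Rational(-379, 152804)) = Add(Mul(294197, Rational(521, 1180)), Rational(-379, 152804)) = Add(Rational(153276637, 1180), Rational(-379, 152804)) = Rational(1463830174558, 11269295)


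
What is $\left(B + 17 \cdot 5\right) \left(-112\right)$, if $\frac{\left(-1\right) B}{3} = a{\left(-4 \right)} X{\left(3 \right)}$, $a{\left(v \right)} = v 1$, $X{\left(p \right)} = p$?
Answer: $-13552$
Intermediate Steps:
$a{\left(v \right)} = v$
$B = 36$ ($B = - 3 \left(\left(-4\right) 3\right) = \left(-3\right) \left(-12\right) = 36$)
$\left(B + 17 \cdot 5\right) \left(-112\right) = \left(36 + 17 \cdot 5\right) \left(-112\right) = \left(36 + 85\right) \left(-112\right) = 121 \left(-112\right) = -13552$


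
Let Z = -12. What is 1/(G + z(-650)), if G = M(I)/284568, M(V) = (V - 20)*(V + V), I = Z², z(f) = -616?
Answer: -11857/7302424 ≈ -0.0016237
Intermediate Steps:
I = 144 (I = (-12)² = 144)
M(V) = 2*V*(-20 + V) (M(V) = (-20 + V)*(2*V) = 2*V*(-20 + V))
G = 1488/11857 (G = (2*144*(-20 + 144))/284568 = (2*144*124)*(1/284568) = 35712*(1/284568) = 1488/11857 ≈ 0.12550)
1/(G + z(-650)) = 1/(1488/11857 - 616) = 1/(-7302424/11857) = -11857/7302424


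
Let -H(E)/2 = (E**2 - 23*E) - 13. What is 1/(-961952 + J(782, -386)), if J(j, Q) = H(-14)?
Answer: -1/962962 ≈ -1.0385e-6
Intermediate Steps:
H(E) = 26 - 2*E**2 + 46*E (H(E) = -2*((E**2 - 23*E) - 13) = -2*(-13 + E**2 - 23*E) = 26 - 2*E**2 + 46*E)
J(j, Q) = -1010 (J(j, Q) = 26 - 2*(-14)**2 + 46*(-14) = 26 - 2*196 - 644 = 26 - 392 - 644 = -1010)
1/(-961952 + J(782, -386)) = 1/(-961952 - 1010) = 1/(-962962) = -1/962962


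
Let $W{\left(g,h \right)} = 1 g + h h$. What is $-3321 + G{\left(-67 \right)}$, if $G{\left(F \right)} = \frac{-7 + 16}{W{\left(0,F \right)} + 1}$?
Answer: $- \frac{14911281}{4490} \approx -3321.0$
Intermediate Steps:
$W{\left(g,h \right)} = g + h^{2}$
$G{\left(F \right)} = \frac{9}{1 + F^{2}}$ ($G{\left(F \right)} = \frac{-7 + 16}{\left(0 + F^{2}\right) + 1} = \frac{9}{F^{2} + 1} = \frac{9}{1 + F^{2}}$)
$-3321 + G{\left(-67 \right)} = -3321 + \frac{9}{1 + \left(-67\right)^{2}} = -3321 + \frac{9}{1 + 4489} = -3321 + \frac{9}{4490} = - \frac{14911281}{4490}$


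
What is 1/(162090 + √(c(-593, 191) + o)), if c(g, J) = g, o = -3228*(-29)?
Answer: 162090/26273075081 - √93019/26273075081 ≈ 6.1578e-6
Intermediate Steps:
o = 93612
1/(162090 + √(c(-593, 191) + o)) = 1/(162090 + √(-593 + 93612)) = 1/(162090 + √93019)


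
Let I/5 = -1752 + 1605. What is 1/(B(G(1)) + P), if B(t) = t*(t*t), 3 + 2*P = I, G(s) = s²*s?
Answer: -1/368 ≈ -0.0027174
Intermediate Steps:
G(s) = s³
I = -735 (I = 5*(-1752 + 1605) = 5*(-147) = -735)
P = -369 (P = -3/2 + (½)*(-735) = -3/2 - 735/2 = -369)
B(t) = t³ (B(t) = t*t² = t³)
1/(B(G(1)) + P) = 1/((1³)³ - 369) = 1/(1³ - 369) = 1/(1 - 369) = 1/(-368) = -1/368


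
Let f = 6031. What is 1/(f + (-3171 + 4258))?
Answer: 1/7118 ≈ 0.00014049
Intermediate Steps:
1/(f + (-3171 + 4258)) = 1/(6031 + (-3171 + 4258)) = 1/(6031 + 1087) = 1/7118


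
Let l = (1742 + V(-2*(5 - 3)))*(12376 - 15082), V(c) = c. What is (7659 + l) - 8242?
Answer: -4703611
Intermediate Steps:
l = -4703028 (l = (1742 - 2*(5 - 3))*(12376 - 15082) = (1742 - 2*2)*(-2706) = (1742 - 4)*(-2706) = 1738*(-2706) = -4703028)
(7659 + l) - 8242 = (7659 - 4703028) - 8242 = -4695369 - 8242 = -4703611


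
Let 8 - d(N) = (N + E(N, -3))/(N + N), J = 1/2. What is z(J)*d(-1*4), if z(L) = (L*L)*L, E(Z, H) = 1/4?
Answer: 241/256 ≈ 0.94141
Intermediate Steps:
J = ½ ≈ 0.50000
E(Z, H) = ¼
d(N) = 8 - (¼ + N)/(2*N) (d(N) = 8 - (N + ¼)/(N + N) = 8 - (¼ + N)/(2*N))
z(L) = L³ (z(L) = L²*L = L³)
z(J)*d(-1*4) = (½)³*((-1 + 60*(-1*4))/(8*((-1*4)))) = ((⅛)*(-1 + 60*(-4))/(-4))/8 = ((⅛)*(-¼)*(-1 - 240))/8 = ((⅛)*(-¼)*(-241))/8 = (⅛)*(241/32) = 241/256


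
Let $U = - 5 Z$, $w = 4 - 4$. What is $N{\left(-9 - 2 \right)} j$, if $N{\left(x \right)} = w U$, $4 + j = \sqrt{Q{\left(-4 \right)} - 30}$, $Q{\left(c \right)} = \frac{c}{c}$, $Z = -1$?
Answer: $0$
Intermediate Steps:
$Q{\left(c \right)} = 1$
$w = 0$ ($w = 4 - 4 = 0$)
$j = -4 + i \sqrt{29}$ ($j = -4 + \sqrt{1 - 30} = -4 + \sqrt{-29} = -4 + i \sqrt{29} \approx -4.0 + 5.3852 i$)
$U = 5$ ($U = \left(-5\right) \left(-1\right) = 5$)
$N{\left(x \right)} = 0$ ($N{\left(x \right)} = 0 \cdot 5 = 0$)
$N{\left(-9 - 2 \right)} j = 0 \left(-4 + i \sqrt{29}\right) = 0$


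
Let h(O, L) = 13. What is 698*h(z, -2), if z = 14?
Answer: 9074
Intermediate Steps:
698*h(z, -2) = 698*13 = 9074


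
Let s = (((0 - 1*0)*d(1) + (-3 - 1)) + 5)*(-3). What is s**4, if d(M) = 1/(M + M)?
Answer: 81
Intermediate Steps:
d(M) = 1/(2*M)
s = -3 (s = (((0 - 1*0)*((1/2)/1) + (-3 - 1)) + 5)*(-3) = (((0 + 0)*((1/2)*1) - 4) + 5)*(-3) = ((0*(1/2) - 4) + 5)*(-3) = ((0 - 4) + 5)*(-3) = (-4 + 5)*(-3) = 1*(-3) = -3)
s**4 = (-3)**4 = 81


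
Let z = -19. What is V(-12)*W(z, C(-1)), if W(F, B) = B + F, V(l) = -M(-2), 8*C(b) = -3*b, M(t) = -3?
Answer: -447/8 ≈ -55.875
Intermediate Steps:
C(b) = -3*b/8 (C(b) = (-3*b)/8 = -3*b/8)
V(l) = 3 (V(l) = -1*(-3) = 3)
V(-12)*W(z, C(-1)) = 3*(-3/8*(-1) - 19) = 3*(3/8 - 19) = 3*(-149/8) = -447/8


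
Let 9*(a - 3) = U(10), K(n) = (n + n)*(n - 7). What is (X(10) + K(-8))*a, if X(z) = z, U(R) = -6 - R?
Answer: 2750/9 ≈ 305.56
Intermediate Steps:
K(n) = 2*n*(-7 + n) (K(n) = (2*n)*(-7 + n) = 2*n*(-7 + n))
a = 11/9 (a = 3 + (-6 - 1*10)/9 = 3 + (-6 - 10)/9 = 3 + (⅑)*(-16) = 3 - 16/9 = 11/9 ≈ 1.2222)
(X(10) + K(-8))*a = (10 + 2*(-8)*(-7 - 8))*(11/9) = (10 + 2*(-8)*(-15))*(11/9) = (10 + 240)*(11/9) = 250*(11/9) = 2750/9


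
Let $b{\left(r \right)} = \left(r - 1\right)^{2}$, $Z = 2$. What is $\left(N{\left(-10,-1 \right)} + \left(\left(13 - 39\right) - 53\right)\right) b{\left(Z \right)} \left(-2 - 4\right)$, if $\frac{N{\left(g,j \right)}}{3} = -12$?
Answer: $690$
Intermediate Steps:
$b{\left(r \right)} = \left(-1 + r\right)^{2}$
$N{\left(g,j \right)} = -36$ ($N{\left(g,j \right)} = 3 \left(-12\right) = -36$)
$\left(N{\left(-10,-1 \right)} + \left(\left(13 - 39\right) - 53\right)\right) b{\left(Z \right)} \left(-2 - 4\right) = \left(-36 + \left(\left(13 - 39\right) - 53\right)\right) \left(-1 + 2\right)^{2} \left(-2 - 4\right) = \left(-36 - 79\right) 1^{2} \left(-6\right) = \left(-36 - 79\right) 1 \left(-6\right) = \left(-115\right) \left(-6\right) = 690$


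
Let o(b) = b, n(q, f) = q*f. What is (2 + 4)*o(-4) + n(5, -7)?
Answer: -59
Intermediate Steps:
n(q, f) = f*q
(2 + 4)*o(-4) + n(5, -7) = (2 + 4)*(-4) - 7*5 = 6*(-4) - 35 = -24 - 35 = -59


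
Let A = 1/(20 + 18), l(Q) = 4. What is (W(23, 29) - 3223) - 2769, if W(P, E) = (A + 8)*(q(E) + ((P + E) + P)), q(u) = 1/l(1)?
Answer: -818979/152 ≈ -5388.0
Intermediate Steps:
A = 1/38 ≈ 0.026316
q(u) = 1/4
W(P, E) = 305/152 + 305*P/19 + 305*E/38 (W(P, E) = (1/38 + 8)*(1/4 + ((P + E) + P)) = 305*(1/4 + ((E + P) + P))/38 = 305*(1/4 + (E + 2*P))/38 = 305*(1/4 + E + 2*P)/38 = 305/152 + 305*P/19 + 305*E/38)
(W(23, 29) - 3223) - 2769 = ((305/152 + (305/19)*23 + (305/38)*29) - 3223) - 2769 = ((305/152 + 7015/19 + 8845/38) - 3223) - 2769 = (91805/152 - 3223) - 2769 = -398091/152 - 2769 = -818979/152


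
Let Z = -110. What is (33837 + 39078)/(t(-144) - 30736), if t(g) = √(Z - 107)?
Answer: -2241115440/944701913 - 72915*I*√217/944701913 ≈ -2.3723 - 0.001137*I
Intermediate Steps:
t(g) = I*√217 (t(g) = √(-110 - 107) = √(-217) = I*√217)
(33837 + 39078)/(t(-144) - 30736) = (33837 + 39078)/(I*√217 - 30736) = 72915/(-30736 + I*√217)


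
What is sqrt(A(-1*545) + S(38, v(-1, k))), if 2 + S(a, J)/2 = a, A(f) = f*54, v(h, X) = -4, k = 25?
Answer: 3*I*sqrt(3262) ≈ 171.34*I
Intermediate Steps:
A(f) = 54*f
S(a, J) = -4 + 2*a
sqrt(A(-1*545) + S(38, v(-1, k))) = sqrt(54*(-1*545) + (-4 + 2*38)) = sqrt(54*(-545) + (-4 + 76)) = sqrt(-29430 + 72) = sqrt(-29358) = 3*I*sqrt(3262)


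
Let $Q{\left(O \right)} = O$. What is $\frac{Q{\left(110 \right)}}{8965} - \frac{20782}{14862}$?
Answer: $- \frac{1678871}{1211253} \approx -1.3861$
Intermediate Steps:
$\frac{Q{\left(110 \right)}}{8965} - \frac{20782}{14862} = \frac{110}{8965} - \frac{20782}{14862} = 110 \cdot \frac{1}{8965} - \frac{10391}{7431} = \frac{2}{163} - \frac{10391}{7431} = - \frac{1678871}{1211253}$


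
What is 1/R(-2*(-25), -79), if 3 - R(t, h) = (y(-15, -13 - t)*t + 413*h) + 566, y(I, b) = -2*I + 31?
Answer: 1/29014 ≈ 3.4466e-5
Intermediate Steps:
y(I, b) = 31 - 2*I
R(t, h) = -563 - 413*h - 61*t (R(t, h) = 3 - (((31 - 2*(-15))*t + 413*h) + 566) = 3 - (((31 + 30)*t + 413*h) + 566) = 3 - ((61*t + 413*h) + 566) = 3 - (566 + 61*t + 413*h) = 3 + (-566 - 413*h - 61*t) = -563 - 413*h - 61*t)
1/R(-2*(-25), -79) = 1/(-563 - 413*(-79) - (-122)*(-25)) = 1/(-563 + 32627 - 61*50) = 1/(-563 + 32627 - 3050) = 1/29014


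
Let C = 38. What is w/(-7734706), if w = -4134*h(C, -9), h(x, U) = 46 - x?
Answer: 16536/3867353 ≈ 0.0042758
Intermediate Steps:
w = -33072 (w = -4134*(46 - 1*38) = -4134*(46 - 38) = -4134*8 = -33072)
w/(-7734706) = -33072/(-7734706) = -33072*(-1/7734706) = 16536/3867353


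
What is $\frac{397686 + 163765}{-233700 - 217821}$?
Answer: $- \frac{561451}{451521} \approx -1.2435$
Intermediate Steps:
$\frac{397686 + 163765}{-233700 - 217821} = \frac{561451}{-451521} = 561451 \left(- \frac{1}{451521}\right) = - \frac{561451}{451521}$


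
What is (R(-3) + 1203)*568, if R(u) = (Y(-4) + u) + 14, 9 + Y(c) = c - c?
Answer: 684440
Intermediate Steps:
Y(c) = -9 (Y(c) = -9 + (c - c) = -9 + 0 = -9)
R(u) = 5 + u (R(u) = (-9 + u) + 14 = 5 + u)
(R(-3) + 1203)*568 = ((5 - 3) + 1203)*568 = (2 + 1203)*568 = 1205*568 = 684440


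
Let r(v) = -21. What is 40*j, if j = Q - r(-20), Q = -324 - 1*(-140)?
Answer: -6520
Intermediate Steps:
Q = -184 (Q = -324 + 140 = -184)
j = -163 (j = -184 - 1*(-21) = -184 + 21 = -163)
40*j = 40*(-163) = -6520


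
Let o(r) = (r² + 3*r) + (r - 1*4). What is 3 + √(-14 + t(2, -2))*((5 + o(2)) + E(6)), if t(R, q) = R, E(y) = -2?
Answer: 3 + 22*I*√3 ≈ 3.0 + 38.105*I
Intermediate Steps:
o(r) = -4 + r² + 4*r (o(r) = (r² + 3*r) + (r - 4) = (r² + 3*r) + (-4 + r) = -4 + r² + 4*r)
3 + √(-14 + t(2, -2))*((5 + o(2)) + E(6)) = 3 + √(-14 + 2)*((5 + (-4 + 2² + 4*2)) - 2) = 3 + √(-12)*((5 + (-4 + 4 + 8)) - 2) = 3 + (2*I*√3)*((5 + 8) - 2) = 3 + (2*I*√3)*(13 - 2) = 3 + (2*I*√3)*11 = 3 + 22*I*√3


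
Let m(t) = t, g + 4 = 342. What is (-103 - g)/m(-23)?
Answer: 441/23 ≈ 19.174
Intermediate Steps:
g = 338 (g = -4 + 342 = 338)
(-103 - g)/m(-23) = (-103 - 1*338)/(-23) = (-103 - 338)*(-1/23) = -441*(-1/23) = 441/23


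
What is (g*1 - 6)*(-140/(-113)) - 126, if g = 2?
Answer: -14798/113 ≈ -130.96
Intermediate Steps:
(g*1 - 6)*(-140/(-113)) - 126 = (2*1 - 6)*(-140/(-113)) - 126 = (2 - 6)*(-140*(-1/113)) - 126 = -4*140/113 - 126 = -560/113 - 126 = -14798/113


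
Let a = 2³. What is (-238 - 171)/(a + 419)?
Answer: -409/427 ≈ -0.95785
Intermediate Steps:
a = 8
(-238 - 171)/(a + 419) = (-238 - 171)/(8 + 419) = -409/427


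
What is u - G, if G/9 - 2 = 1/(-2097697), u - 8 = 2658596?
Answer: 5576907876451/2097697 ≈ 2.6586e+6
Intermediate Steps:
u = 2658604 (u = 8 + 2658596 = 2658604)
G = 37758537/2097697 (G = 18 + 9/(-2097697) = 18 + 9*(-1/2097697) = 18 - 9/2097697 = 37758537/2097697 ≈ 18.000)
u - G = 2658604 - 1*37758537/2097697 = 2658604 - 37758537/2097697 = 5576907876451/2097697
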